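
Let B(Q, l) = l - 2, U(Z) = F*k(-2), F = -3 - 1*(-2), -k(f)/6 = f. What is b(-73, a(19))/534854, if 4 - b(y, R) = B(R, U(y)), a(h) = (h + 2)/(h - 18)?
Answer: 9/267427 ≈ 3.3654e-5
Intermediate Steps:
k(f) = -6*f
F = -1 (F = -3 + 2 = -1)
a(h) = (2 + h)/(-18 + h)
U(Z) = -12 (U(Z) = -(-6)*(-2) = -1*12 = -12)
B(Q, l) = -2 + l
b(y, R) = 18 (b(y, R) = 4 - (-2 - 12) = 4 - 1*(-14) = 4 + 14 = 18)
b(-73, a(19))/534854 = 18/534854 = 18*(1/534854) = 9/267427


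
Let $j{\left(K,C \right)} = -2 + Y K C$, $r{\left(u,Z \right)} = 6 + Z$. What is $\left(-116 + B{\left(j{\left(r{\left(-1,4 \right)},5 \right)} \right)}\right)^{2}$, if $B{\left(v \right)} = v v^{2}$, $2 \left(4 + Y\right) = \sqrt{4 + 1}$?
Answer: $151992608006201 - 63623871456900 \sqrt{5} \approx 9.7253 \cdot 10^{12}$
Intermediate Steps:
$Y = -4 + \frac{\sqrt{5}}{2}$ ($Y = -4 + \frac{\sqrt{4 + 1}}{2} = -4 + \frac{\sqrt{5}}{2} \approx -2.882$)
$j{\left(K,C \right)} = -2 + C K \left(-4 + \frac{\sqrt{5}}{2}\right)$ ($j{\left(K,C \right)} = -2 + \left(-4 + \frac{\sqrt{5}}{2}\right) K C = -2 + \left(-4 + \frac{\sqrt{5}}{2}\right) C K = -2 + C K \left(-4 + \frac{\sqrt{5}}{2}\right)$)
$B{\left(v \right)} = v^{3}$
$\left(-116 + B{\left(j{\left(r{\left(-1,4 \right)},5 \right)} \right)}\right)^{2} = \left(-116 + \left(-2 - \frac{5 \left(6 + 4\right) \left(8 - \sqrt{5}\right)}{2}\right)^{3}\right)^{2} = \left(-116 + \left(-2 - \frac{5}{2} \cdot 10 \left(8 - \sqrt{5}\right)\right)^{3}\right)^{2} = \left(-116 + \left(-2 - \left(200 - 25 \sqrt{5}\right)\right)^{3}\right)^{2} = \left(-116 + \left(-202 + 25 \sqrt{5}\right)^{3}\right)^{2}$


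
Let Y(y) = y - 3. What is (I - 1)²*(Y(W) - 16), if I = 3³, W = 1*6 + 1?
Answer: -8112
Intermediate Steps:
W = 7 (W = 6 + 1 = 7)
Y(y) = -3 + y
I = 27
(I - 1)²*(Y(W) - 16) = (27 - 1)²*((-3 + 7) - 16) = 26²*(4 - 16) = 676*(-12) = -8112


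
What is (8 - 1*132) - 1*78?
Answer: -202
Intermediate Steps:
(8 - 1*132) - 1*78 = (8 - 132) - 78 = -124 - 78 = -202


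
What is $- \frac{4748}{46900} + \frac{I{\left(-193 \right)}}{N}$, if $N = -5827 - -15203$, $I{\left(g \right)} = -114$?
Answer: $- \frac{6232981}{54966800} \approx -0.1134$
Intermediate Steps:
$N = 9376$ ($N = -5827 + 15203 = 9376$)
$- \frac{4748}{46900} + \frac{I{\left(-193 \right)}}{N} = - \frac{4748}{46900} - \frac{114}{9376} = \left(-4748\right) \frac{1}{46900} - \frac{57}{4688} = - \frac{1187}{11725} - \frac{57}{4688} = - \frac{6232981}{54966800}$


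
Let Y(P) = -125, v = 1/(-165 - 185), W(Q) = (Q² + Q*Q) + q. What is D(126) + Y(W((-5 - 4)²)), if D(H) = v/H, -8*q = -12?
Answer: -5512501/44100 ≈ -125.00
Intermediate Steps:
q = 3/2 (q = -⅛*(-12) = 3/2 ≈ 1.5000)
W(Q) = 3/2 + 2*Q² (W(Q) = (Q² + Q*Q) + 3/2 = (Q² + Q²) + 3/2 = 2*Q² + 3/2 = 3/2 + 2*Q²)
v = -1/350 (v = 1/(-350) = -1/350 ≈ -0.0028571)
D(H) = -1/(350*H)
D(126) + Y(W((-5 - 4)²)) = -1/350/126 - 125 = -1/350*1/126 - 125 = -1/44100 - 125 = -5512501/44100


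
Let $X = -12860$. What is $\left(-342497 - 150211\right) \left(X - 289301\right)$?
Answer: $148877141988$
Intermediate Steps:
$\left(-342497 - 150211\right) \left(X - 289301\right) = \left(-342497 - 150211\right) \left(-12860 - 289301\right) = \left(-492708\right) \left(-302161\right) = 148877141988$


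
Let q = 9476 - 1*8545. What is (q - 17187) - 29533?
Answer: -45789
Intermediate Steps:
q = 931 (q = 9476 - 8545 = 931)
(q - 17187) - 29533 = (931 - 17187) - 29533 = -16256 - 29533 = -45789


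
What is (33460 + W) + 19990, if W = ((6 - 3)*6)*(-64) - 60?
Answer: 52238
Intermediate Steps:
W = -1212 (W = (3*6)*(-64) - 60 = 18*(-64) - 60 = -1152 - 60 = -1212)
(33460 + W) + 19990 = (33460 - 1212) + 19990 = 32248 + 19990 = 52238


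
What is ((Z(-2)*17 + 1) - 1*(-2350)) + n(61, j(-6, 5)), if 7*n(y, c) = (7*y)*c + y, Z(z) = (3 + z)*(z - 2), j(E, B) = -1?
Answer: 15615/7 ≈ 2230.7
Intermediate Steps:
Z(z) = (-2 + z)*(3 + z) (Z(z) = (3 + z)*(-2 + z) = (-2 + z)*(3 + z))
n(y, c) = y/7 + c*y (n(y, c) = ((7*y)*c + y)/7 = (7*c*y + y)/7 = (y + 7*c*y)/7 = y/7 + c*y)
((Z(-2)*17 + 1) - 1*(-2350)) + n(61, j(-6, 5)) = (((-6 - 2 + (-2)²)*17 + 1) - 1*(-2350)) + 61*(⅐ - 1) = (((-6 - 2 + 4)*17 + 1) + 2350) + 61*(-6/7) = ((-4*17 + 1) + 2350) - 366/7 = ((-68 + 1) + 2350) - 366/7 = (-67 + 2350) - 366/7 = 2283 - 366/7 = 15615/7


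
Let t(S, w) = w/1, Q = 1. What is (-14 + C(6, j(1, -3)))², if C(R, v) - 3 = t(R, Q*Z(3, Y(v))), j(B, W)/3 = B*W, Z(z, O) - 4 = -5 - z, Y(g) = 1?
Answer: 225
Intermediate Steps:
Z(z, O) = -1 - z (Z(z, O) = 4 + (-5 - z) = -1 - z)
j(B, W) = 3*B*W (j(B, W) = 3*(B*W) = 3*B*W)
t(S, w) = w (t(S, w) = w*1 = w)
C(R, v) = -1 (C(R, v) = 3 + 1*(-1 - 1*3) = 3 + 1*(-1 - 3) = 3 + 1*(-4) = 3 - 4 = -1)
(-14 + C(6, j(1, -3)))² = (-14 - 1)² = (-15)² = 225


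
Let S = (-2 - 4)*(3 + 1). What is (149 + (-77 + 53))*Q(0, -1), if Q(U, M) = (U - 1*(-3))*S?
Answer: -9000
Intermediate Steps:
S = -24 (S = -6*4 = -24)
Q(U, M) = -72 - 24*U (Q(U, M) = (U - 1*(-3))*(-24) = (U + 3)*(-24) = (3 + U)*(-24) = -72 - 24*U)
(149 + (-77 + 53))*Q(0, -1) = (149 + (-77 + 53))*(-72 - 24*0) = (149 - 24)*(-72 + 0) = 125*(-72) = -9000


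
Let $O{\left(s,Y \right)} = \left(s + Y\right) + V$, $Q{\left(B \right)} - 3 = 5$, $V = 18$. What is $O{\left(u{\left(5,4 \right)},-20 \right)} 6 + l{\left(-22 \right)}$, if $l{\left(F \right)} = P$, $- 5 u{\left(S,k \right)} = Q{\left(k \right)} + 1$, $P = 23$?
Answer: $\frac{1}{5} \approx 0.2$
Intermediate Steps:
$Q{\left(B \right)} = 8$ ($Q{\left(B \right)} = 3 + 5 = 8$)
$u{\left(S,k \right)} = - \frac{9}{5}$ ($u{\left(S,k \right)} = - \frac{8 + 1}{5} = \left(- \frac{1}{5}\right) 9 = - \frac{9}{5}$)
$O{\left(s,Y \right)} = 18 + Y + s$ ($O{\left(s,Y \right)} = \left(s + Y\right) + 18 = \left(Y + s\right) + 18 = 18 + Y + s$)
$l{\left(F \right)} = 23$
$O{\left(u{\left(5,4 \right)},-20 \right)} 6 + l{\left(-22 \right)} = \left(18 - 20 - \frac{9}{5}\right) 6 + 23 = \left(- \frac{19}{5}\right) 6 + 23 = - \frac{114}{5} + 23 = \frac{1}{5}$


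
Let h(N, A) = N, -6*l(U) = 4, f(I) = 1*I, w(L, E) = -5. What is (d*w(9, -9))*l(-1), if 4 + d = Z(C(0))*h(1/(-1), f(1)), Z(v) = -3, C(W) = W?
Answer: -10/3 ≈ -3.3333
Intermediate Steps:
f(I) = I
l(U) = -⅔ (l(U) = -⅙*4 = -⅔)
d = -1 (d = -4 - 3/(-1) = -4 - 3*(-1) = -4 + 3 = -1)
(d*w(9, -9))*l(-1) = -1*(-5)*(-⅔) = 5*(-⅔) = -10/3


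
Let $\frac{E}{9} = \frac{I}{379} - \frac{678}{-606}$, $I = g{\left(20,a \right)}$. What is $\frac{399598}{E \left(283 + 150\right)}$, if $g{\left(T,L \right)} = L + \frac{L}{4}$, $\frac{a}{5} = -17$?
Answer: $\frac{61184847368}{500308551} \approx 122.29$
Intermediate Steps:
$a = -85$ ($a = 5 \left(-17\right) = -85$)
$g{\left(T,L \right)} = \frac{5 L}{4}$ ($g{\left(T,L \right)} = L + L \frac{1}{4} = L + \frac{L}{4} = \frac{5 L}{4}$)
$I = - \frac{425}{4}$ ($I = \frac{5}{4} \left(-85\right) = - \frac{425}{4} \approx -106.25$)
$E = \frac{1155447}{153116}$ ($E = 9 \left(- \frac{425}{4 \cdot 379} - \frac{678}{-606}\right) = 9 \left(\left(- \frac{425}{4}\right) \frac{1}{379} - - \frac{113}{101}\right) = 9 \left(- \frac{425}{1516} + \frac{113}{101}\right) = 9 \cdot \frac{128383}{153116} = \frac{1155447}{153116} \approx 7.5462$)
$\frac{399598}{E \left(283 + 150\right)} = \frac{399598}{\frac{1155447}{153116} \left(283 + 150\right)} = \frac{399598}{\frac{1155447}{153116} \cdot 433} = \frac{399598}{\frac{500308551}{153116}} = 399598 \cdot \frac{153116}{500308551} = \frac{61184847368}{500308551}$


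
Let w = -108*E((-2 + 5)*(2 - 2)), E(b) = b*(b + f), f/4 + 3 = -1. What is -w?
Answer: 0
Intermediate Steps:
f = -16 (f = -12 + 4*(-1) = -12 - 4 = -16)
E(b) = b*(-16 + b) (E(b) = b*(b - 16) = b*(-16 + b))
w = 0 (w = -108*(-2 + 5)*(2 - 2)*(-16 + (-2 + 5)*(2 - 2)) = -108*3*0*(-16 + 3*0) = -0*(-16 + 0) = -0*(-16) = -108*0 = 0)
-w = -1*0 = 0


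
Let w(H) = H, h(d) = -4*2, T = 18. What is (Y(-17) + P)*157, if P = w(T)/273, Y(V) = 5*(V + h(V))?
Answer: -1784933/91 ≈ -19615.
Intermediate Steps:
h(d) = -8
Y(V) = -40 + 5*V (Y(V) = 5*(V - 8) = 5*(-8 + V) = -40 + 5*V)
P = 6/91 (P = 18/273 = 18*(1/273) = 6/91 ≈ 0.065934)
(Y(-17) + P)*157 = ((-40 + 5*(-17)) + 6/91)*157 = ((-40 - 85) + 6/91)*157 = (-125 + 6/91)*157 = -11369/91*157 = -1784933/91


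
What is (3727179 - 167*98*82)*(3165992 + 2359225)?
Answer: 13178565256239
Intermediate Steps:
(3727179 - 167*98*82)*(3165992 + 2359225) = (3727179 - 16366*82)*5525217 = (3727179 - 1342012)*5525217 = 2385167*5525217 = 13178565256239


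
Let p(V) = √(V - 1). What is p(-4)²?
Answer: -5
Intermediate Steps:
p(V) = √(-1 + V)
p(-4)² = (√(-1 - 4))² = (√(-5))² = (I*√5)² = -5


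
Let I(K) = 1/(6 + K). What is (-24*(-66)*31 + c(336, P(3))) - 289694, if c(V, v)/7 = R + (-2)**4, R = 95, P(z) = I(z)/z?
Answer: -239813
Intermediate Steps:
P(z) = 1/(z*(6 + z)) (P(z) = 1/((6 + z)*z) = 1/(z*(6 + z)))
c(V, v) = 777 (c(V, v) = 7*(95 + (-2)**4) = 7*(95 + 16) = 7*111 = 777)
(-24*(-66)*31 + c(336, P(3))) - 289694 = (-24*(-66)*31 + 777) - 289694 = (1584*31 + 777) - 289694 = (49104 + 777) - 289694 = 49881 - 289694 = -239813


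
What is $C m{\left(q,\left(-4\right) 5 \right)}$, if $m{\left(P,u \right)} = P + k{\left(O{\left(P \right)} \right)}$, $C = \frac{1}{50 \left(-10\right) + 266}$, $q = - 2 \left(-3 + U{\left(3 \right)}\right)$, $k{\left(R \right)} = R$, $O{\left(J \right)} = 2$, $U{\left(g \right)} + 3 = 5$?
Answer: $- \frac{2}{117} \approx -0.017094$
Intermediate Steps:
$U{\left(g \right)} = 2$ ($U{\left(g \right)} = -3 + 5 = 2$)
$q = 2$ ($q = - 2 \left(-3 + 2\right) = \left(-2\right) \left(-1\right) = 2$)
$C = - \frac{1}{234}$ ($C = \frac{1}{-500 + 266} = \frac{1}{-234} = - \frac{1}{234} \approx -0.0042735$)
$m{\left(P,u \right)} = 2 + P$ ($m{\left(P,u \right)} = P + 2 = 2 + P$)
$C m{\left(q,\left(-4\right) 5 \right)} = - \frac{2 + 2}{234} = \left(- \frac{1}{234}\right) 4 = - \frac{2}{117}$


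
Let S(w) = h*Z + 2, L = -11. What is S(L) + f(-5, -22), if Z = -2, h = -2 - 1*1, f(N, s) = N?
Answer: 3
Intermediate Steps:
h = -3 (h = -2 - 1 = -3)
S(w) = 8 (S(w) = -3*(-2) + 2 = 6 + 2 = 8)
S(L) + f(-5, -22) = 8 - 5 = 3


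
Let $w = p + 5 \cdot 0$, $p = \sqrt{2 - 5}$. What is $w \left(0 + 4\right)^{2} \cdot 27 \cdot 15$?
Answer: $6480 i \sqrt{3} \approx 11224.0 i$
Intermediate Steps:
$p = i \sqrt{3}$ ($p = \sqrt{-3} = i \sqrt{3} \approx 1.732 i$)
$w = i \sqrt{3}$ ($w = i \sqrt{3} + 5 \cdot 0 = i \sqrt{3} + 0 = i \sqrt{3} \approx 1.732 i$)
$w \left(0 + 4\right)^{2} \cdot 27 \cdot 15 = i \sqrt{3} \left(0 + 4\right)^{2} \cdot 27 \cdot 15 = i \sqrt{3} \cdot 4^{2} \cdot 27 \cdot 15 = i \sqrt{3} \cdot 16 \cdot 27 \cdot 15 = i \sqrt{3} \cdot 432 \cdot 15 = i \sqrt{3} \cdot 6480 = 6480 i \sqrt{3}$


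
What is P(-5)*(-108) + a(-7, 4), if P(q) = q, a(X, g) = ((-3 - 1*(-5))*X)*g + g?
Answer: 488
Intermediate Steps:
a(X, g) = g + 2*X*g (a(X, g) = ((-3 + 5)*X)*g + g = (2*X)*g + g = 2*X*g + g = g + 2*X*g)
P(-5)*(-108) + a(-7, 4) = -5*(-108) + 4*(1 + 2*(-7)) = 540 + 4*(1 - 14) = 540 + 4*(-13) = 540 - 52 = 488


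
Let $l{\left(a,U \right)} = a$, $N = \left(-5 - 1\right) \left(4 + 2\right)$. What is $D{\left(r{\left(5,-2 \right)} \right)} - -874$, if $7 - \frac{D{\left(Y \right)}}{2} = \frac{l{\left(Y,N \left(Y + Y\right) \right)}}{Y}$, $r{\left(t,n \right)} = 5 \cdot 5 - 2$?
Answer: $886$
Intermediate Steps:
$N = -36$ ($N = \left(-6\right) 6 = -36$)
$r{\left(t,n \right)} = 23$ ($r{\left(t,n \right)} = 25 - 2 = 23$)
$D{\left(Y \right)} = 12$ ($D{\left(Y \right)} = 14 - 2 \frac{Y}{Y} = 14 - 2 = 12$)
$D{\left(r{\left(5,-2 \right)} \right)} - -874 = 12 - -874 = 12 + 874 = 886$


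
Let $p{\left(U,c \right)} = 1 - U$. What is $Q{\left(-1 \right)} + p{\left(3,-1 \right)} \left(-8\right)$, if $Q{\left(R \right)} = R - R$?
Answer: $16$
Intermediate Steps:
$Q{\left(R \right)} = 0$
$Q{\left(-1 \right)} + p{\left(3,-1 \right)} \left(-8\right) = 0 + \left(1 - 3\right) \left(-8\right) = 0 - -16 = 0 + 16 = 16$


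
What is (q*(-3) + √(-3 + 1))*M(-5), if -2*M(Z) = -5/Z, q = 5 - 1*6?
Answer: -3/2 - I*√2/2 ≈ -1.5 - 0.70711*I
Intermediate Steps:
q = -1 (q = 5 - 6 = -1)
M(Z) = 5/(2*Z) (M(Z) = -(-5)/(2*Z) = 5/(2*Z))
(q*(-3) + √(-3 + 1))*M(-5) = (-1*(-3) + √(-3 + 1))*((5/2)/(-5)) = (3 + √(-2))*((5/2)*(-⅕)) = (3 + I*√2)*(-½) = -3/2 - I*√2/2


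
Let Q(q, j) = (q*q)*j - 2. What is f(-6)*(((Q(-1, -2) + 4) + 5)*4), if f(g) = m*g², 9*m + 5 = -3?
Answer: -640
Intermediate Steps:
Q(q, j) = -2 + j*q² (Q(q, j) = q²*j - 2 = j*q² - 2 = -2 + j*q²)
m = -8/9 (m = -5/9 + (⅑)*(-3) = -5/9 - ⅓ = -8/9 ≈ -0.88889)
f(g) = -8*g²/9
f(-6)*(((Q(-1, -2) + 4) + 5)*4) = (-8/9*(-6)²)*((((-2 - 2*(-1)²) + 4) + 5)*4) = (-8/9*36)*((((-2 - 2*1) + 4) + 5)*4) = -32*(((-2 - 2) + 4) + 5)*4 = -32*((-4 + 4) + 5)*4 = -32*(0 + 5)*4 = -160*4 = -32*20 = -640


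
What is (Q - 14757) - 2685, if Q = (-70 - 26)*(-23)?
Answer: -15234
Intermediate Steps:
Q = 2208 (Q = -96*(-23) = 2208)
(Q - 14757) - 2685 = (2208 - 14757) - 2685 = -12549 - 2685 = -15234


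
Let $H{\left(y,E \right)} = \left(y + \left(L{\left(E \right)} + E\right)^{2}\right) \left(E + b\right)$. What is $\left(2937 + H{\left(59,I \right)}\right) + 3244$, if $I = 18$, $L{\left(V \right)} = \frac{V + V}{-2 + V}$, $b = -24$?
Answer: $\frac{26933}{8} \approx 3366.6$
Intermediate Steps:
$L{\left(V \right)} = \frac{2 V}{-2 + V}$
$H{\left(y,E \right)} = \left(-24 + E\right) \left(y + \left(E + \frac{2 E}{-2 + E}\right)^{2}\right)$ ($H{\left(y,E \right)} = \left(y + \left(\frac{2 E}{-2 + E} + E\right)^{2}\right) \left(E - 24\right) = \left(y + \left(E + \frac{2 E}{-2 + E}\right)^{2}\right) \left(-24 + E\right) = \left(-24 + E\right) \left(y + \left(E + \frac{2 E}{-2 + E}\right)^{2}\right)$)
$\left(2937 + H{\left(59,I \right)}\right) + 3244 = \left(2937 + \frac{18^{5} - 24 \cdot 18^{4} + 59 \left(-2 + 18\right)^{2} \left(-24 + 18\right)}{\left(-2 + 18\right)^{2}}\right) + 3244 = \left(2937 + \frac{1889568 - 2519424 + 59 \cdot 16^{2} \left(-6\right)}{256}\right) + 3244 = \left(2937 + \frac{1889568 - 2519424 + 59 \cdot 256 \left(-6\right)}{256}\right) + 3244 = \left(2937 + \frac{1889568 - 2519424 - 90624}{256}\right) + 3244 = \left(2937 + \frac{1}{256} \left(-720480\right)\right) + 3244 = \left(2937 - \frac{22515}{8}\right) + 3244 = \frac{981}{8} + 3244 = \frac{26933}{8}$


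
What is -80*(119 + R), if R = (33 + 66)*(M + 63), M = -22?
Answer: -334240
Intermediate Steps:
R = 4059 (R = (33 + 66)*(-22 + 63) = 99*41 = 4059)
-80*(119 + R) = -80*(119 + 4059) = -80*4178 = -334240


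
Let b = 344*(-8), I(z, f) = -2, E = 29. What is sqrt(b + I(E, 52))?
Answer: 9*I*sqrt(34) ≈ 52.479*I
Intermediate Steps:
b = -2752
sqrt(b + I(E, 52)) = sqrt(-2752 - 2) = sqrt(-2754) = 9*I*sqrt(34)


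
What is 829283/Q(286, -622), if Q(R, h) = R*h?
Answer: -63791/13684 ≈ -4.6617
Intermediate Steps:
829283/Q(286, -622) = 829283/((286*(-622))) = 829283/(-177892) = 829283*(-1/177892) = -63791/13684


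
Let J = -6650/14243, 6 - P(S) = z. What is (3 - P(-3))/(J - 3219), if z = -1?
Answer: 56972/45854867 ≈ 0.0012424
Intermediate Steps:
P(S) = 7 (P(S) = 6 - 1*(-1) = 6 + 1 = 7)
J = -6650/14243 (J = -6650*1/14243 = -6650/14243 ≈ -0.46690)
(3 - P(-3))/(J - 3219) = (3 - 1*7)/(-6650/14243 - 3219) = (3 - 7)/(-45854867/14243) = -4*(-14243/45854867) = 56972/45854867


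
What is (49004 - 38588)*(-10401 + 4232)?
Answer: -64256304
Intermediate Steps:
(49004 - 38588)*(-10401 + 4232) = 10416*(-6169) = -64256304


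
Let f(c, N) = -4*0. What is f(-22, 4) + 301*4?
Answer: 1204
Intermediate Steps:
f(c, N) = 0
f(-22, 4) + 301*4 = 0 + 301*4 = 0 + 1204 = 1204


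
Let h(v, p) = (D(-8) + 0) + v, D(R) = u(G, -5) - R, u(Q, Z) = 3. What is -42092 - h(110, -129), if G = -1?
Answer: -42213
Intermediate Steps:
D(R) = 3 - R
h(v, p) = 11 + v (h(v, p) = ((3 - 1*(-8)) + 0) + v = ((3 + 8) + 0) + v = (11 + 0) + v = 11 + v)
-42092 - h(110, -129) = -42092 - (11 + 110) = -42092 - 1*121 = -42092 - 121 = -42213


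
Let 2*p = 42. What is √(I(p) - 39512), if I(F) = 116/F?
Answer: 2*I*√4355589/21 ≈ 198.76*I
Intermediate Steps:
p = 21 (p = (½)*42 = 21)
√(I(p) - 39512) = √(116/21 - 39512) = √(-829636/21) = 2*I*√4355589/21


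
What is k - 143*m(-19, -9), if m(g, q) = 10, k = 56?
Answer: -1374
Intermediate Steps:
k - 143*m(-19, -9) = 56 - 143*10 = 56 - 1430 = -1374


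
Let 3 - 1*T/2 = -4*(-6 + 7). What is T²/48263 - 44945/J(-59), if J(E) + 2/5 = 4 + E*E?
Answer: -10842487767/840886249 ≈ -12.894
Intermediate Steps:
T = 14 (T = 6 - (-8)*(-6 + 7) = 6 - (-8) = 6 - 2*(-4) = 6 + 8 = 14)
J(E) = 18/5 + E² (J(E) = -⅖ + (4 + E*E) = -⅖ + (4 + E²) = 18/5 + E²)
T²/48263 - 44945/J(-59) = 14²/48263 - 44945/(18/5 + (-59)²) = 196*(1/48263) - 44945/(18/5 + 3481) = 196/48263 - 44945/17423/5 = 196/48263 - 44945*5/17423 = 196/48263 - 224725/17423 = -10842487767/840886249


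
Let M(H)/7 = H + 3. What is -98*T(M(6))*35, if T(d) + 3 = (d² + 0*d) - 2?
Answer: -13596520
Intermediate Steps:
M(H) = 21 + 7*H (M(H) = 7*(H + 3) = 7*(3 + H) = 21 + 7*H)
T(d) = -5 + d² (T(d) = -3 + ((d² + 0*d) - 2) = -3 + ((d² + 0) - 2) = -3 + (d² - 2) = -3 + (-2 + d²) = -5 + d²)
-98*T(M(6))*35 = -98*(-5 + (21 + 7*6)²)*35 = -98*(-5 + (21 + 42)²)*35 = -98*(-5 + 63²)*35 = -98*(-5 + 3969)*35 = -98*3964*35 = -388472*35 = -13596520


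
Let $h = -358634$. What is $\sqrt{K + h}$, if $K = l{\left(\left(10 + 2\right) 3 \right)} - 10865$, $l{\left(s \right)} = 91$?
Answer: $16 i \sqrt{1443} \approx 607.79 i$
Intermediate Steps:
$K = -10774$ ($K = 91 - 10865 = -10774$)
$\sqrt{K + h} = \sqrt{-10774 - 358634} = \sqrt{-369408} = 16 i \sqrt{1443}$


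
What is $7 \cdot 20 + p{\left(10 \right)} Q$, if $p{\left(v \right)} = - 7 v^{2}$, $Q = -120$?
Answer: $84140$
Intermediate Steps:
$7 \cdot 20 + p{\left(10 \right)} Q = 7 \cdot 20 + - 7 \cdot 10^{2} \left(-120\right) = 140 + \left(-7\right) 100 \left(-120\right) = 140 - -84000 = 140 + 84000 = 84140$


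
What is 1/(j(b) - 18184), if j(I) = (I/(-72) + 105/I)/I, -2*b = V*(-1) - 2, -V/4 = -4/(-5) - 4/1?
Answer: -98568/1792172881 ≈ -5.4999e-5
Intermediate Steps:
V = 64/5 (V = -4*(-4/(-5) - 4/1) = -4*(-4*(-⅕) - 4*1) = -4*(⅘ - 4) = -4*(-16/5) = 64/5 ≈ 12.800)
b = 37/5 (b = -((64/5)*(-1) - 2)/2 = -(-64/5 - 2)/2 = -½*(-74/5) = 37/5 ≈ 7.4000)
j(I) = (105/I - I/72)/I (j(I) = (I*(-1/72) + 105/I)/I = (-I/72 + 105/I)/I = (105/I - I/72)/I)
1/(j(b) - 18184) = 1/((-1/72 + 105/(37/5)²) - 18184) = 1/((-1/72 + 105*(25/1369)) - 18184) = 1/((-1/72 + 2625/1369) - 18184) = 1/(187631/98568 - 18184) = 1/(-1792172881/98568) = -98568/1792172881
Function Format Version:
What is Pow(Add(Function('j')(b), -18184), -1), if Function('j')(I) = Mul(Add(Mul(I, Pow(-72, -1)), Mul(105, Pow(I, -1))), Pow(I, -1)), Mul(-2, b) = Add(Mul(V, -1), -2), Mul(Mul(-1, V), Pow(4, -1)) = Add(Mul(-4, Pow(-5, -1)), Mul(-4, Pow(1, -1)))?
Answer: Rational(-98568, 1792172881) ≈ -5.4999e-5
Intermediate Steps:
V = Rational(64, 5) (V = Mul(-4, Add(Mul(-4, Pow(-5, -1)), Mul(-4, Pow(1, -1)))) = Mul(-4, Add(Mul(-4, Rational(-1, 5)), Mul(-4, 1))) = Mul(-4, Add(Rational(4, 5), -4)) = Mul(-4, Rational(-16, 5)) = Rational(64, 5) ≈ 12.800)
b = Rational(37, 5) (b = Mul(Rational(-1, 2), Add(Mul(Rational(64, 5), -1), -2)) = Mul(Rational(-1, 2), Add(Rational(-64, 5), -2)) = Mul(Rational(-1, 2), Rational(-74, 5)) = Rational(37, 5) ≈ 7.4000)
Function('j')(I) = Mul(Pow(I, -1), Add(Mul(105, Pow(I, -1)), Mul(Rational(-1, 72), I))) (Function('j')(I) = Mul(Add(Mul(I, Rational(-1, 72)), Mul(105, Pow(I, -1))), Pow(I, -1)) = Mul(Add(Mul(Rational(-1, 72), I), Mul(105, Pow(I, -1))), Pow(I, -1)) = Mul(Add(Mul(105, Pow(I, -1)), Mul(Rational(-1, 72), I)), Pow(I, -1)) = Mul(Pow(I, -1), Add(Mul(105, Pow(I, -1)), Mul(Rational(-1, 72), I))))
Pow(Add(Function('j')(b), -18184), -1) = Pow(Add(Add(Rational(-1, 72), Mul(105, Pow(Rational(37, 5), -2))), -18184), -1) = Pow(Add(Add(Rational(-1, 72), Mul(105, Rational(25, 1369))), -18184), -1) = Pow(Add(Add(Rational(-1, 72), Rational(2625, 1369)), -18184), -1) = Pow(Add(Rational(187631, 98568), -18184), -1) = Pow(Rational(-1792172881, 98568), -1) = Rational(-98568, 1792172881)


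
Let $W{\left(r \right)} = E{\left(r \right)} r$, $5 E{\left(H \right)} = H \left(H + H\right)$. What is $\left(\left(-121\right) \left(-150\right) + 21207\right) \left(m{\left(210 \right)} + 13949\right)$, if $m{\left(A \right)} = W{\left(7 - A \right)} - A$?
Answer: $- \frac{655772591763}{5} \approx -1.3115 \cdot 10^{11}$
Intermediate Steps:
$E{\left(H \right)} = \frac{2 H^{2}}{5}$ ($E{\left(H \right)} = \frac{H \left(H + H\right)}{5} = \frac{H 2 H}{5} = \frac{2 H^{2}}{5}$)
$W{\left(r \right)} = \frac{2 r^{3}}{5}$ ($W{\left(r \right)} = \frac{2 r^{2}}{5} r = \frac{2 r^{3}}{5}$)
$m{\left(A \right)} = - A + \frac{2 \left(7 - A\right)^{3}}{5}$ ($m{\left(A \right)} = \frac{2 \left(7 - A\right)^{3}}{5} - A = - A + \frac{2 \left(7 - A\right)^{3}}{5}$)
$\left(\left(-121\right) \left(-150\right) + 21207\right) \left(m{\left(210 \right)} + 13949\right) = \left(\left(-121\right) \left(-150\right) + 21207\right) \left(\left(\left(-1\right) 210 - \frac{2 \left(-7 + 210\right)^{3}}{5}\right) + 13949\right) = \left(18150 + 21207\right) \left(\left(-210 - \frac{2 \cdot 203^{3}}{5}\right) + 13949\right) = 39357 \left(\left(-210 - \frac{16730854}{5}\right) + 13949\right) = 39357 \left(- \frac{16731904}{5} + 13949\right) = 39357 \left(- \frac{16662159}{5}\right) = - \frac{655772591763}{5}$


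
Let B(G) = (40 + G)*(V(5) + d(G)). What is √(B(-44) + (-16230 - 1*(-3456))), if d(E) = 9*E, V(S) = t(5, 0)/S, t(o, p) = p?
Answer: I*√11190 ≈ 105.78*I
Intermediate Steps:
V(S) = 0 (V(S) = 0/S = 0)
B(G) = 9*G*(40 + G) (B(G) = (40 + G)*(0 + 9*G) = (40 + G)*(9*G) = 9*G*(40 + G))
√(B(-44) + (-16230 - 1*(-3456))) = √(9*(-44)*(40 - 44) + (-16230 - 1*(-3456))) = √(9*(-44)*(-4) + (-16230 + 3456)) = √(1584 - 12774) = √(-11190) = I*√11190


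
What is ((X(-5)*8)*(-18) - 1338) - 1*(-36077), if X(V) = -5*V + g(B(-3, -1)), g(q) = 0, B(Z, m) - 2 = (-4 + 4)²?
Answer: 31139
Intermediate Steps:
B(Z, m) = 2 (B(Z, m) = 2 + (-4 + 4)² = 2 + 0² = 2 + 0 = 2)
X(V) = -5*V (X(V) = -5*V + 0 = -5*V)
((X(-5)*8)*(-18) - 1338) - 1*(-36077) = ((-5*(-5)*8)*(-18) - 1338) - 1*(-36077) = ((25*8)*(-18) - 1338) + 36077 = (200*(-18) - 1338) + 36077 = (-3600 - 1338) + 36077 = -4938 + 36077 = 31139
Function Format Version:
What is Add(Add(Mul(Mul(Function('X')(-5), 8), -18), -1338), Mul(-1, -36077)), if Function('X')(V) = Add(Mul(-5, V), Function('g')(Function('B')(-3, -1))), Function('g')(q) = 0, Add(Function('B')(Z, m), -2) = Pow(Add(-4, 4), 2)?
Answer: 31139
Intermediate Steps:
Function('B')(Z, m) = 2 (Function('B')(Z, m) = Add(2, Pow(Add(-4, 4), 2)) = Add(2, Pow(0, 2)) = Add(2, 0) = 2)
Function('X')(V) = Mul(-5, V) (Function('X')(V) = Add(Mul(-5, V), 0) = Mul(-5, V))
Add(Add(Mul(Mul(Function('X')(-5), 8), -18), -1338), Mul(-1, -36077)) = Add(Add(Mul(Mul(Mul(-5, -5), 8), -18), -1338), Mul(-1, -36077)) = Add(Add(Mul(Mul(25, 8), -18), -1338), 36077) = Add(Add(Mul(200, -18), -1338), 36077) = Add(Add(-3600, -1338), 36077) = Add(-4938, 36077) = 31139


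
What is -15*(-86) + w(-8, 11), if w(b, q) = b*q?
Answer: 1202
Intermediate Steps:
-15*(-86) + w(-8, 11) = -15*(-86) - 8*11 = 1290 - 88 = 1202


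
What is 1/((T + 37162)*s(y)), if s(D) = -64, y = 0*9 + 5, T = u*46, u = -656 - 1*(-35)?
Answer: -1/550144 ≈ -1.8177e-6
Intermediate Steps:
u = -621 (u = -656 + 35 = -621)
T = -28566 (T = -621*46 = -28566)
y = 5 (y = 0 + 5 = 5)
1/((T + 37162)*s(y)) = 1/((-28566 + 37162)*(-64)) = -1/64/8596 = (1/8596)*(-1/64) = -1/550144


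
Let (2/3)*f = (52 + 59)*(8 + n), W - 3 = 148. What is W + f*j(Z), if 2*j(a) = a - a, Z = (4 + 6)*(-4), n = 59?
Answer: 151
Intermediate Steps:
W = 151 (W = 3 + 148 = 151)
Z = -40 (Z = 10*(-4) = -40)
j(a) = 0 (j(a) = (a - a)/2 = (1/2)*0 = 0)
f = 22311/2 (f = 3*((52 + 59)*(8 + 59))/2 = 3*(111*67)/2 = (3/2)*7437 = 22311/2 ≈ 11156.)
W + f*j(Z) = 151 + (22311/2)*0 = 151 + 0 = 151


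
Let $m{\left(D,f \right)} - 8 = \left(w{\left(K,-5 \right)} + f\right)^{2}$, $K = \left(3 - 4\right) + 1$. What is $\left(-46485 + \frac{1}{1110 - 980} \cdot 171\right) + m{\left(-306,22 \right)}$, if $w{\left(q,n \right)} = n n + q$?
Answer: $- \frac{5754669}{130} \approx -44267.0$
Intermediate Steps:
$K = 0$ ($K = -1 + 1 = 0$)
$w{\left(q,n \right)} = q + n^{2}$ ($w{\left(q,n \right)} = n^{2} + q = q + n^{2}$)
$m{\left(D,f \right)} = 8 + \left(25 + f\right)^{2}$ ($m{\left(D,f \right)} = 8 + \left(\left(0 + \left(-5\right)^{2}\right) + f\right)^{2} = 8 + \left(\left(0 + 25\right) + f\right)^{2} = 8 + \left(25 + f\right)^{2}$)
$\left(-46485 + \frac{1}{1110 - 980} \cdot 171\right) + m{\left(-306,22 \right)} = \left(-46485 + \frac{1}{1110 - 980} \cdot 171\right) + \left(8 + \left(25 + 22\right)^{2}\right) = \left(-46485 + \frac{1}{130} \cdot 171\right) + \left(8 + 47^{2}\right) = \left(-46485 + \frac{1}{130} \cdot 171\right) + \left(8 + 2209\right) = \left(-46485 + \frac{171}{130}\right) + 2217 = - \frac{6042879}{130} + 2217 = - \frac{5754669}{130}$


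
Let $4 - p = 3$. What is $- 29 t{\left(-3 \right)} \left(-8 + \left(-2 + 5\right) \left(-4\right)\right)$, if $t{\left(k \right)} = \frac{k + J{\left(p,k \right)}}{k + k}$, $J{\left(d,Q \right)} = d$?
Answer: $\frac{580}{3} \approx 193.33$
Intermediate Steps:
$p = 1$ ($p = 4 - 3 = 1$)
$t{\left(k \right)} = \frac{1 + k}{2 k}$ ($t{\left(k \right)} = \frac{k + 1}{k + k} = \frac{1 + k}{2 k}$)
$- 29 t{\left(-3 \right)} \left(-8 + \left(-2 + 5\right) \left(-4\right)\right) = - 29 \frac{1 - 3}{2 \left(-3\right)} \left(-8 + \left(-2 + 5\right) \left(-4\right)\right) = - 29 \cdot \frac{1}{2} \left(- \frac{1}{3}\right) \left(-2\right) \left(-8 + 3 \left(-4\right)\right) = - 29 \frac{-8 - 12}{3} = - 29 \cdot \frac{1}{3} \left(-20\right) = \left(-29\right) \left(- \frac{20}{3}\right) = \frac{580}{3}$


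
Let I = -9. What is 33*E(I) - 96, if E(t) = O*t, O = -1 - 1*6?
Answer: 1983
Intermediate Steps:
O = -7 (O = -1 - 6 = -7)
E(t) = -7*t
33*E(I) - 96 = 33*(-7*(-9)) - 96 = 33*63 - 96 = 2079 - 96 = 1983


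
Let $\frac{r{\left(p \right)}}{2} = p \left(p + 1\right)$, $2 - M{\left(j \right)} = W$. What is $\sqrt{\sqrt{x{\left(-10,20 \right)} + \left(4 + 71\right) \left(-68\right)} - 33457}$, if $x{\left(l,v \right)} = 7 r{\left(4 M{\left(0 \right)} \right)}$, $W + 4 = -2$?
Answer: $\sqrt{-33457 + 6 \sqrt{269}} \approx 182.64 i$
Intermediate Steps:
$W = -6$ ($W = -4 - 2 = -6$)
$M{\left(j \right)} = 8$ ($M{\left(j \right)} = 2 - -6 = 2 + 6 = 8$)
$r{\left(p \right)} = 2 p \left(1 + p\right)$ ($r{\left(p \right)} = 2 p \left(p + 1\right) = 2 p \left(1 + p\right)$)
$x{\left(l,v \right)} = 14784$ ($x{\left(l,v \right)} = 7 \cdot 2 \cdot 4 \cdot 8 \left(1 + 4 \cdot 8\right) = 7 \cdot 2 \cdot 32 \left(1 + 32\right) = 7 \cdot 2 \cdot 32 \cdot 33 = 7 \cdot 2112 = 14784$)
$\sqrt{\sqrt{x{\left(-10,20 \right)} + \left(4 + 71\right) \left(-68\right)} - 33457} = \sqrt{\sqrt{14784 + \left(4 + 71\right) \left(-68\right)} - 33457} = \sqrt{\sqrt{14784 + 75 \left(-68\right)} - 33457} = \sqrt{\sqrt{14784 - 5100} - 33457} = \sqrt{\sqrt{9684} - 33457} = \sqrt{6 \sqrt{269} - 33457} = \sqrt{-33457 + 6 \sqrt{269}}$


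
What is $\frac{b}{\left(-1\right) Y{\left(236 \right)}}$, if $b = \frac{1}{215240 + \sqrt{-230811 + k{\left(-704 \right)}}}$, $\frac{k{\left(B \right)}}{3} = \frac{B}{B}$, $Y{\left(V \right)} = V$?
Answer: $- \frac{26905}{1366690408036} + \frac{i \sqrt{57702}}{5466761632144} \approx -1.9686 \cdot 10^{-8} + 4.3941 \cdot 10^{-11} i$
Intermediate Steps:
$k{\left(B \right)} = 3$ ($k{\left(B \right)} = 3 \frac{B}{B} = 3 \cdot 1 = 3$)
$b = \frac{1}{215240 + 2 i \sqrt{57702}}$ ($b = \frac{1}{215240 + \sqrt{-230811 + 3}} = \frac{1}{215240 + \sqrt{-230808}} = \frac{1}{215240 + 2 i \sqrt{57702}} \approx 4.646 \cdot 10^{-6} - 1.037 \cdot 10^{-8} i$)
$\frac{b}{\left(-1\right) Y{\left(236 \right)}} = \frac{\frac{26905}{5791061051} - \frac{i \sqrt{57702}}{23164244204}}{\left(-1\right) 236} = \frac{\frac{26905}{5791061051} - \frac{i \sqrt{57702}}{23164244204}}{-236} = \left(\frac{26905}{5791061051} - \frac{i \sqrt{57702}}{23164244204}\right) \left(- \frac{1}{236}\right) = - \frac{26905}{1366690408036} + \frac{i \sqrt{57702}}{5466761632144}$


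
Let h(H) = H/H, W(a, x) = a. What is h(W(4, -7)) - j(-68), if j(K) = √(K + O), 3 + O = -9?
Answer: 1 - 4*I*√5 ≈ 1.0 - 8.9443*I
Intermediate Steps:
O = -12 (O = -3 - 9 = -12)
j(K) = √(-12 + K) (j(K) = √(K - 12) = √(-12 + K))
h(H) = 1
h(W(4, -7)) - j(-68) = 1 - √(-12 - 68) = 1 - √(-80) = 1 - 4*I*√5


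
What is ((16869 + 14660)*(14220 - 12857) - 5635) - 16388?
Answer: 42952004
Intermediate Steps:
((16869 + 14660)*(14220 - 12857) - 5635) - 16388 = (31529*1363 - 5635) - 16388 = (42974027 - 5635) - 16388 = 42968392 - 16388 = 42952004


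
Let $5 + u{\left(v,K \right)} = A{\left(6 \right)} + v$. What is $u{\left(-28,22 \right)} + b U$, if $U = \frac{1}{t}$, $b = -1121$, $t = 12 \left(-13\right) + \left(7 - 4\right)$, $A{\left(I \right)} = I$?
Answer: $- \frac{3010}{153} \approx -19.673$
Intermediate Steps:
$t = -153$ ($t = -156 + 3 = -153$)
$u{\left(v,K \right)} = 1 + v$ ($u{\left(v,K \right)} = -5 + \left(6 + v\right) = 1 + v$)
$U = - \frac{1}{153}$ ($U = \frac{1}{-153} = - \frac{1}{153} \approx -0.0065359$)
$u{\left(-28,22 \right)} + b U = \left(1 - 28\right) - - \frac{1121}{153} = -27 + \frac{1121}{153} = - \frac{3010}{153}$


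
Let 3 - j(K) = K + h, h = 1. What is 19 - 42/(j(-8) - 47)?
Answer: 745/37 ≈ 20.135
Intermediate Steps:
j(K) = 2 - K (j(K) = 3 - (K + 1) = 3 - (1 + K) = 3 + (-1 - K) = 2 - K)
19 - 42/(j(-8) - 47) = 19 - 42/((2 - 1*(-8)) - 47) = 19 - 42/((2 + 8) - 47) = 19 - 42/(10 - 47) = 19 - 42/(-37) = 19 - 42*(-1/37) = 19 + 42/37 = 745/37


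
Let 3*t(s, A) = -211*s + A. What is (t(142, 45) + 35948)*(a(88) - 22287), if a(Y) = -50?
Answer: -1740655399/3 ≈ -5.8022e+8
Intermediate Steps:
t(s, A) = -211*s/3 + A/3 (t(s, A) = (-211*s + A)/3 = (A - 211*s)/3 = -211*s/3 + A/3)
(t(142, 45) + 35948)*(a(88) - 22287) = ((-211/3*142 + (1/3)*45) + 35948)*(-50 - 22287) = ((-29962/3 + 15) + 35948)*(-22337) = (-29917/3 + 35948)*(-22337) = (77927/3)*(-22337) = -1740655399/3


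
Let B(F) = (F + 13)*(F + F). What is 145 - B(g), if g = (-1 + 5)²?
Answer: -783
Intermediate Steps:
g = 16 (g = 4² = 16)
B(F) = 2*F*(13 + F) (B(F) = (13 + F)*(2*F) = 2*F*(13 + F))
145 - B(g) = 145 - 2*16*(13 + 16) = 145 - 2*16*29 = 145 - 1*928 = 145 - 928 = -783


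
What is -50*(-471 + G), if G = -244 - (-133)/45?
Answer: 320420/9 ≈ 35602.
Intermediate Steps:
G = -10847/45 (G = -244 - (-133)/45 = -244 - 1*(-133/45) = -244 + 133/45 = -10847/45 ≈ -241.04)
-50*(-471 + G) = -50*(-471 - 10847/45) = -50*(-32042/45) = 320420/9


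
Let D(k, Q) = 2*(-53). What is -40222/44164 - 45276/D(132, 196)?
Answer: 498826433/1170346 ≈ 426.22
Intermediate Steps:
D(k, Q) = -106
-40222/44164 - 45276/D(132, 196) = -40222/44164 - 45276/(-106) = -40222*1/44164 - 45276*(-1/106) = -20111/22082 + 22638/53 = 498826433/1170346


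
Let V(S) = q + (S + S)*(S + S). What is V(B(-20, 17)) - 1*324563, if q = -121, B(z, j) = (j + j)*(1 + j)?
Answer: 1173492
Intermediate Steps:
B(z, j) = 2*j*(1 + j) (B(z, j) = (2*j)*(1 + j) = 2*j*(1 + j))
V(S) = -121 + 4*S² (V(S) = -121 + (S + S)*(S + S) = -121 + (2*S)*(2*S) = -121 + 4*S²)
V(B(-20, 17)) - 1*324563 = (-121 + 4*(2*17*(1 + 17))²) - 1*324563 = (-121 + 4*(2*17*18)²) - 324563 = (-121 + 4*612²) - 324563 = (-121 + 4*374544) - 324563 = (-121 + 1498176) - 324563 = 1498055 - 324563 = 1173492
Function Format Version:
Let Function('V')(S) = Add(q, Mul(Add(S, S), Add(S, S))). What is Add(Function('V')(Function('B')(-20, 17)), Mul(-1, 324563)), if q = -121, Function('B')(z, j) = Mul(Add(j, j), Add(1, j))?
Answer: 1173492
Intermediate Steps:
Function('B')(z, j) = Mul(2, j, Add(1, j)) (Function('B')(z, j) = Mul(Mul(2, j), Add(1, j)) = Mul(2, j, Add(1, j)))
Function('V')(S) = Add(-121, Mul(4, Pow(S, 2))) (Function('V')(S) = Add(-121, Mul(Add(S, S), Add(S, S))) = Add(-121, Mul(Mul(2, S), Mul(2, S))) = Add(-121, Mul(4, Pow(S, 2))))
Add(Function('V')(Function('B')(-20, 17)), Mul(-1, 324563)) = Add(Add(-121, Mul(4, Pow(Mul(2, 17, Add(1, 17)), 2))), Mul(-1, 324563)) = Add(Add(-121, Mul(4, Pow(Mul(2, 17, 18), 2))), -324563) = Add(Add(-121, Mul(4, Pow(612, 2))), -324563) = Add(Add(-121, Mul(4, 374544)), -324563) = Add(Add(-121, 1498176), -324563) = Add(1498055, -324563) = 1173492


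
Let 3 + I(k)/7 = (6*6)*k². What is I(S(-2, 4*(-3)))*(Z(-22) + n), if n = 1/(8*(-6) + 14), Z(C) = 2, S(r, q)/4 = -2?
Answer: 1079169/34 ≈ 31740.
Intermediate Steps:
S(r, q) = -8 (S(r, q) = 4*(-2) = -8)
I(k) = -21 + 252*k² (I(k) = -21 + 7*((6*6)*k²) = -21 + 7*(36*k²) = -21 + 252*k²)
n = -1/34 (n = 1/(-48 + 14) = 1/(-34) = -1/34 ≈ -0.029412)
I(S(-2, 4*(-3)))*(Z(-22) + n) = (-21 + 252*(-8)²)*(2 - 1/34) = (-21 + 252*64)*(67/34) = (-21 + 16128)*(67/34) = 16107*(67/34) = 1079169/34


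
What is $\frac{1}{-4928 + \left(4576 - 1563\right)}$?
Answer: $- \frac{1}{1915} \approx -0.00052219$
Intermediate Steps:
$\frac{1}{-4928 + \left(4576 - 1563\right)} = \frac{1}{-4928 + 3013} = \frac{1}{-1915} = - \frac{1}{1915}$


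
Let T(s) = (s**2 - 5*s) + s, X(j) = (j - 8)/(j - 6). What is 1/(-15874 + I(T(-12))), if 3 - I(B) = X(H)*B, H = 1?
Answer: -5/80699 ≈ -6.1959e-5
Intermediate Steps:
X(j) = (-8 + j)/(-6 + j)
T(s) = s**2 - 4*s
I(B) = 3 - 7*B/5 (I(B) = 3 - (-8 + 1)/(-6 + 1)*B = 3 - -7/(-5)*B = 3 - (-1/5*(-7))*B = 3 - 7*B/5)
1/(-15874 + I(T(-12))) = 1/(-15874 + (3 - (-84)*(-4 - 12)/5)) = 1/(-15874 + (3 - (-84)*(-16)/5)) = 1/(-15874 + (3 - 7/5*192)) = 1/(-15874 + (3 - 1344/5)) = 1/(-15874 - 1329/5) = 1/(-80699/5) = -5/80699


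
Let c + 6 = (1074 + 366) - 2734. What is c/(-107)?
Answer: 1300/107 ≈ 12.150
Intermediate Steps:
c = -1300 (c = -6 + ((1074 + 366) - 2734) = -6 + (1440 - 2734) = -6 - 1294 = -1300)
c/(-107) = -1300/(-107) = -1300*(-1/107) = 1300/107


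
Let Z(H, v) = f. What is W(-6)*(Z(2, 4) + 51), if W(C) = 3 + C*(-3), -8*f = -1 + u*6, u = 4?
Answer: 8085/8 ≈ 1010.6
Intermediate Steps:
f = -23/8 (f = -(-1 + 4*6)/8 = -(-1 + 24)/8 = -⅛*23 = -23/8 ≈ -2.8750)
W(C) = 3 - 3*C
Z(H, v) = -23/8
W(-6)*(Z(2, 4) + 51) = (3 - 3*(-6))*(-23/8 + 51) = (3 + 18)*(385/8) = 21*(385/8) = 8085/8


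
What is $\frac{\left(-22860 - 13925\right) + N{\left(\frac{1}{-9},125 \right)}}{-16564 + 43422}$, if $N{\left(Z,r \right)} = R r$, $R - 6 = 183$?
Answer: $- \frac{6580}{13429} \approx -0.48998$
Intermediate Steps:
$R = 189$ ($R = 6 + 183 = 189$)
$N{\left(Z,r \right)} = 189 r$
$\frac{\left(-22860 - 13925\right) + N{\left(\frac{1}{-9},125 \right)}}{-16564 + 43422} = \frac{\left(-22860 - 13925\right) + 189 \cdot 125}{-16564 + 43422} = \frac{\left(-22860 - 13925\right) + 23625}{26858} = \left(-36785 + 23625\right) \frac{1}{26858} = \left(-13160\right) \frac{1}{26858} = - \frac{6580}{13429}$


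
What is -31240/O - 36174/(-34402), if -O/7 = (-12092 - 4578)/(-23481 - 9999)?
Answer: 1799289792723/200718469 ≈ 8964.3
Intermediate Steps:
O = -11669/3348 (O = -7*(-12092 - 4578)/(-23481 - 9999) = -(-116690)/(-33480) = -(-116690)*(-1)/33480 = -7*1667/3348 = -11669/3348 ≈ -3.4854)
-31240/O - 36174/(-34402) = -31240/(-11669/3348) - 36174/(-34402) = -31240*(-3348/11669) - 36174*(-1/34402) = 104591520/11669 + 18087/17201 = 1799289792723/200718469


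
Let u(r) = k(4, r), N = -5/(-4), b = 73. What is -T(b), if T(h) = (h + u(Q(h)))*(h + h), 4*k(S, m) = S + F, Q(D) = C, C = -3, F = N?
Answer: -86797/8 ≈ -10850.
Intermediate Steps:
N = 5/4 (N = -5*(-¼) = 5/4 ≈ 1.2500)
F = 5/4 ≈ 1.2500
Q(D) = -3
k(S, m) = 5/16 + S/4 (k(S, m) = (S + 5/4)/4 = (5/4 + S)/4 = 5/16 + S/4)
u(r) = 21/16 (u(r) = 5/16 + (¼)*4 = 5/16 + 1 = 21/16)
T(h) = 2*h*(21/16 + h) (T(h) = (h + 21/16)*(h + h) = (21/16 + h)*(2*h) = 2*h*(21/16 + h))
-T(b) = -73*(21 + 16*73)/8 = -73*(21 + 1168)/8 = -73*1189/8 = -1*86797/8 = -86797/8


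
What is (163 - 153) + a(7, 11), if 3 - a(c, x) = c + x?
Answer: -5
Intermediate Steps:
a(c, x) = 3 - c - x (a(c, x) = 3 - (c + x) = 3 + (-c - x) = 3 - c - x)
(163 - 153) + a(7, 11) = (163 - 153) + (3 - 1*7 - 1*11) = 10 + (3 - 7 - 11) = 10 - 15 = -5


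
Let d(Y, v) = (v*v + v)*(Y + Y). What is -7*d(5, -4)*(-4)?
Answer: 3360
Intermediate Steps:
d(Y, v) = 2*Y*(v + v²) (d(Y, v) = (v² + v)*(2*Y) = (v + v²)*(2*Y) = 2*Y*(v + v²))
-7*d(5, -4)*(-4) = -14*5*(-4)*(1 - 4)*(-4) = -14*5*(-4)*(-3)*(-4) = -7*120*(-4) = -840*(-4) = 3360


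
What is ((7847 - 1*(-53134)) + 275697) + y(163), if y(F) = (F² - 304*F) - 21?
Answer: 313674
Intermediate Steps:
y(F) = -21 + F² - 304*F
((7847 - 1*(-53134)) + 275697) + y(163) = ((7847 - 1*(-53134)) + 275697) + (-21 + 163² - 304*163) = ((7847 + 53134) + 275697) + (-21 + 26569 - 49552) = (60981 + 275697) - 23004 = 336678 - 23004 = 313674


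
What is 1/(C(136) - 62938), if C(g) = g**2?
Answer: -1/44442 ≈ -2.2501e-5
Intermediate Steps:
1/(C(136) - 62938) = 1/(136**2 - 62938) = 1/(18496 - 62938) = 1/(-44442) = -1/44442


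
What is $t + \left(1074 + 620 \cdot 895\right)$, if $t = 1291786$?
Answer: $1847760$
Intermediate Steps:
$t + \left(1074 + 620 \cdot 895\right) = 1291786 + \left(1074 + 620 \cdot 895\right) = 1291786 + \left(1074 + 554900\right) = 1291786 + 555974 = 1847760$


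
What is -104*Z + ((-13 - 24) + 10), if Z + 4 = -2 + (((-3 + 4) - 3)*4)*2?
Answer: 2261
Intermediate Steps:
Z = -22 (Z = -4 + (-2 + (((-3 + 4) - 3)*4)*2) = -4 + (-2 + ((1 - 3)*4)*2) = -4 + (-2 - 2*4*2) = -4 + (-2 - 8*2) = -4 + (-2 - 16) = -4 - 18 = -22)
-104*Z + ((-13 - 24) + 10) = -104*(-22) + ((-13 - 24) + 10) = 2288 + (-37 + 10) = 2288 - 27 = 2261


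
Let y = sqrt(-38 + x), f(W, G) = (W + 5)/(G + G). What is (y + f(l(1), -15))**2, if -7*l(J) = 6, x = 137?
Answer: 4366741/44100 - 29*sqrt(11)/35 ≈ 96.271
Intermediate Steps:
l(J) = -6/7 (l(J) = -1/7*6 = -6/7)
f(W, G) = (5 + W)/(2*G) (f(W, G) = (5 + W)/((2*G)) = (5 + W)*(1/(2*G)) = (5 + W)/(2*G))
y = 3*sqrt(11) (y = sqrt(-38 + 137) = sqrt(99) = 3*sqrt(11) ≈ 9.9499)
(y + f(l(1), -15))**2 = (3*sqrt(11) + (1/2)*(5 - 6/7)/(-15))**2 = (3*sqrt(11) + (1/2)*(-1/15)*(29/7))**2 = (3*sqrt(11) - 29/210)**2 = (-29/210 + 3*sqrt(11))**2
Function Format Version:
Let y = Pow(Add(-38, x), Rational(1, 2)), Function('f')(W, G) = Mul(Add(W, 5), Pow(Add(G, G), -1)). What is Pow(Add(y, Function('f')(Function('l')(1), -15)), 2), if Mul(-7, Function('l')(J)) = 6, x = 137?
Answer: Add(Rational(4366741, 44100), Mul(Rational(-29, 35), Pow(11, Rational(1, 2)))) ≈ 96.271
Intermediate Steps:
Function('l')(J) = Rational(-6, 7) (Function('l')(J) = Mul(Rational(-1, 7), 6) = Rational(-6, 7))
Function('f')(W, G) = Mul(Rational(1, 2), Pow(G, -1), Add(5, W)) (Function('f')(W, G) = Mul(Add(5, W), Pow(Mul(2, G), -1)) = Mul(Add(5, W), Mul(Rational(1, 2), Pow(G, -1))) = Mul(Rational(1, 2), Pow(G, -1), Add(5, W)))
y = Mul(3, Pow(11, Rational(1, 2))) (y = Pow(Add(-38, 137), Rational(1, 2)) = Pow(99, Rational(1, 2)) = Mul(3, Pow(11, Rational(1, 2))) ≈ 9.9499)
Pow(Add(y, Function('f')(Function('l')(1), -15)), 2) = Pow(Add(Mul(3, Pow(11, Rational(1, 2))), Mul(Rational(1, 2), Pow(-15, -1), Add(5, Rational(-6, 7)))), 2) = Pow(Add(Mul(3, Pow(11, Rational(1, 2))), Mul(Rational(1, 2), Rational(-1, 15), Rational(29, 7))), 2) = Pow(Add(Mul(3, Pow(11, Rational(1, 2))), Rational(-29, 210)), 2) = Pow(Add(Rational(-29, 210), Mul(3, Pow(11, Rational(1, 2)))), 2)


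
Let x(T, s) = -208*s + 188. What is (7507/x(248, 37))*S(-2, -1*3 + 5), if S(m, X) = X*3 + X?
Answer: -15014/1877 ≈ -7.9989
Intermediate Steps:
x(T, s) = 188 - 208*s
S(m, X) = 4*X (S(m, X) = 3*X + X = 4*X)
(7507/x(248, 37))*S(-2, -1*3 + 5) = (7507/(188 - 208*37))*(4*(-1*3 + 5)) = (7507/(188 - 7696))*(4*(-3 + 5)) = (7507/(-7508))*(4*2) = (7507*(-1/7508))*8 = -7507/7508*8 = -15014/1877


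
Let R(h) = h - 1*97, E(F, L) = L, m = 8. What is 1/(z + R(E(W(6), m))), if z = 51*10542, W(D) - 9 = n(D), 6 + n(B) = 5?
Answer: 1/537553 ≈ 1.8603e-6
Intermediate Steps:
n(B) = -1 (n(B) = -6 + 5 = -1)
W(D) = 8 (W(D) = 9 - 1 = 8)
z = 537642
R(h) = -97 + h (R(h) = h - 97 = -97 + h)
1/(z + R(E(W(6), m))) = 1/(537642 + (-97 + 8)) = 1/(537642 - 89) = 1/537553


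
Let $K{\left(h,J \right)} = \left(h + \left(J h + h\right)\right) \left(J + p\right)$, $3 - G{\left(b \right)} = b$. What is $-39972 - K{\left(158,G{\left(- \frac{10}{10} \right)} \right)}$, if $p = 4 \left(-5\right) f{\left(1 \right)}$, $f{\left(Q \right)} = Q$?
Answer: $-24804$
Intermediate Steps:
$p = -20$ ($p = 4 \left(-5\right) 1 = \left(-20\right) 1 = -20$)
$G{\left(b \right)} = 3 - b$
$K{\left(h,J \right)} = \left(-20 + J\right) \left(2 h + J h\right)$ ($K{\left(h,J \right)} = \left(h + \left(J h + h\right)\right) \left(J - 20\right) = \left(h + \left(h + J h\right)\right) \left(-20 + J\right) = \left(2 h + J h\right) \left(-20 + J\right) = \left(-20 + J\right) \left(2 h + J h\right)$)
$-39972 - K{\left(158,G{\left(- \frac{10}{10} \right)} \right)} = -39972 - 158 \left(-40 + \left(3 - - \frac{10}{10}\right)^{2} - 18 \left(3 - - \frac{10}{10}\right)\right) = -39972 - 158 \left(-40 + \left(3 - \left(-10\right) \frac{1}{10}\right)^{2} - 18 \left(3 - \left(-10\right) \frac{1}{10}\right)\right) = -39972 - 158 \left(-40 + \left(3 - -1\right)^{2} - 18 \left(3 - -1\right)\right) = -39972 - 158 \left(-40 + \left(3 + 1\right)^{2} - 18 \left(3 + 1\right)\right) = -39972 - 158 \left(-40 + 4^{2} - 72\right) = -39972 - 158 \left(-40 + 16 - 72\right) = -39972 - 158 \left(-96\right) = -39972 - -15168 = -39972 + 15168 = -24804$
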